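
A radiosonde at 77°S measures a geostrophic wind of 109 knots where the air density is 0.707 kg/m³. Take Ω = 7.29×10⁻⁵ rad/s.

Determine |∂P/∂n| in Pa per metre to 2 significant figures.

Coriolis parameter at 77°S:
f = 2Ω sin φ = 2 × 7.29×10⁻⁵ × sin 77° = 1.42×10⁻⁴ s⁻¹
Wind speed in SI: 109 knots = 56.1 m/s
Geostrophic balance rearranged: |∂P/∂n| = f ρ V_g
|∂P/∂n| = 1.42×10⁻⁴ × 0.707 × 56.1 = 5.63×10⁻³ Pa/m

5.6×10⁻³ Pa/m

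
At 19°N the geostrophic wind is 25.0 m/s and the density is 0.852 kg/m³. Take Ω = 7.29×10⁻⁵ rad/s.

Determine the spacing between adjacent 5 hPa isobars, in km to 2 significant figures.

490 km

Coriolis parameter at 19°N:
f = 2Ω sin φ = 2 × 7.29×10⁻⁵ × sin 19° = 4.75×10⁻⁵ s⁻¹
Geostrophic balance rearranged: |∂P/∂n| = f ρ V_g
|∂P/∂n| = 4.75×10⁻⁵ × 0.852 × 25.0 = 1.01×10⁻³ Pa/m
Isobar spacing: Δn = ΔP/|∂P/∂n| = 500 Pa / 1.01×10⁻³ Pa/m = 494528 m ≈ 490 km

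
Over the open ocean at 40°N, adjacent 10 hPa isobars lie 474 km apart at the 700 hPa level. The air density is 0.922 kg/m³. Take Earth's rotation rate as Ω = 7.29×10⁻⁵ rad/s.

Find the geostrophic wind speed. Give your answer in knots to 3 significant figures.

47.5 knots

Coriolis parameter at 40°N:
f = 2Ω sin φ = 2 × 7.29×10⁻⁵ × sin 40° = 9.37×10⁻⁵ s⁻¹
Pressure gradient: |∂P/∂n| = 1000 Pa / 474000 m = 2.11×10⁻³ Pa/m
Geostrophic balance (pressure-gradient force = Coriolis force):
V_g = (1/(fρ)) |∂P/∂n| = 2.11×10⁻³ / (9.37×10⁻⁵ × 0.922) = 24.4 m/s
Converting: 24.4 m/s × 1.944 = 47.5 knots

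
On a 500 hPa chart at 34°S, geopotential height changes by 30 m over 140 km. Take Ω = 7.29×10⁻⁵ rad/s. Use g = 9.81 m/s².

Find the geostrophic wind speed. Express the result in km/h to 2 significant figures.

Coriolis parameter at 34°S:
f = 2Ω sin φ = 2 × 7.29×10⁻⁵ × sin 34° = 8.15×10⁻⁵ s⁻¹
Height gradient: |∂Z/∂n| = 30 m / 140000 m = 2.14×10⁻⁴
On a pressure surface, geostrophic balance gives V_g = (g/f)|∂Z/∂n|:
V_g = 9.81 × 2.14×10⁻⁴ / 8.15×10⁻⁵ = 25.8 m/s
Converting: 25.8 m/s × 3.6 = 93 km/h

93 km/h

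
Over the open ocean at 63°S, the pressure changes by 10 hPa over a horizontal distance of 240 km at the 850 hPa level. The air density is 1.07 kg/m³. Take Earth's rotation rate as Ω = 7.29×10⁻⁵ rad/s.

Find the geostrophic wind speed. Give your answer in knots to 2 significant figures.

58 knots

Coriolis parameter at 63°S:
f = 2Ω sin φ = 2 × 7.29×10⁻⁵ × sin 63° = 1.30×10⁻⁴ s⁻¹
Pressure gradient: |∂P/∂n| = 1000 Pa / 240000 m = 4.17×10⁻³ Pa/m
Geostrophic balance (pressure-gradient force = Coriolis force):
V_g = (1/(fρ)) |∂P/∂n| = 4.17×10⁻³ / (1.30×10⁻⁴ × 1.07) = 30.0 m/s
Converting: 30.0 m/s × 1.944 = 58 knots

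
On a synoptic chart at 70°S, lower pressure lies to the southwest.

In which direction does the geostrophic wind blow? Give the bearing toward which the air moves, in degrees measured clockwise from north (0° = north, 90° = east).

The pressure-gradient force points toward the southwest (bearing 225°).
Geostrophic balance: in the Southern Hemisphere the Coriolis force deflects motion to the left, so the geostrophic wind blows 90° to the left of the pressure-gradient force (low pressure on the right).
Rotating 225° by 90° counterclockwise gives 135° — the wind blows toward the southeast.

135°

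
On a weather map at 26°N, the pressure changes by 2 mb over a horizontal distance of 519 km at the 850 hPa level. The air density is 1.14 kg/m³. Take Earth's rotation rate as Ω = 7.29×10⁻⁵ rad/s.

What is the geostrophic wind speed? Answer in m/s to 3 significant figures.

5.29 m/s

Coriolis parameter at 26°N:
f = 2Ω sin φ = 2 × 7.29×10⁻⁵ × sin 26° = 6.39×10⁻⁵ s⁻¹
Pressure gradient: |∂P/∂n| = 200 Pa / 519000 m = 3.85×10⁻⁴ Pa/m
Geostrophic balance (pressure-gradient force = Coriolis force):
V_g = (1/(fρ)) |∂P/∂n| = 3.85×10⁻⁴ / (6.39×10⁻⁵ × 1.14) = 5.29 m/s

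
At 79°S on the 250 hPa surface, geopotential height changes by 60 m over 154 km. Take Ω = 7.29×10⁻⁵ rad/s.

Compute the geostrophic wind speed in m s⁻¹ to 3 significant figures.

26.7 m s⁻¹

Coriolis parameter at 79°S:
f = 2Ω sin φ = 2 × 7.29×10⁻⁵ × sin 79° = 1.43×10⁻⁴ s⁻¹
Height gradient: |∂Z/∂n| = 60 m / 154000 m = 3.90×10⁻⁴
On a pressure surface, geostrophic balance gives V_g = (g/f)|∂Z/∂n|:
V_g = 9.81 × 3.90×10⁻⁴ / 1.43×10⁻⁴ = 26.7 m/s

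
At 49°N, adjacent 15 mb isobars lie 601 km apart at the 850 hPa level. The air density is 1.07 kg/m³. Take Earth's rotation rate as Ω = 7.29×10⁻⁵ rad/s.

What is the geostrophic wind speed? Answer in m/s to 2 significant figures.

21 m/s

Coriolis parameter at 49°N:
f = 2Ω sin φ = 2 × 7.29×10⁻⁵ × sin 49° = 1.10×10⁻⁴ s⁻¹
Pressure gradient: |∂P/∂n| = 1500 Pa / 601000 m = 2.50×10⁻³ Pa/m
Geostrophic balance (pressure-gradient force = Coriolis force):
V_g = (1/(fρ)) |∂P/∂n| = 2.50×10⁻³ / (1.10×10⁻⁴ × 1.07) = 21.2 m/s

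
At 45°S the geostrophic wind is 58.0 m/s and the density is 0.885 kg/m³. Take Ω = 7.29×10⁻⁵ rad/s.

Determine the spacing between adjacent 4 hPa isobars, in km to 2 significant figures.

Coriolis parameter at 45°S:
f = 2Ω sin φ = 2 × 7.29×10⁻⁵ × sin 45° = 1.03×10⁻⁴ s⁻¹
Geostrophic balance rearranged: |∂P/∂n| = f ρ V_g
|∂P/∂n| = 1.03×10⁻⁴ × 0.885 × 58.0 = 5.29×10⁻³ Pa/m
Isobar spacing: Δn = ΔP/|∂P/∂n| = 400 Pa / 5.29×10⁻³ Pa/m = 75587 m ≈ 76 km

76 km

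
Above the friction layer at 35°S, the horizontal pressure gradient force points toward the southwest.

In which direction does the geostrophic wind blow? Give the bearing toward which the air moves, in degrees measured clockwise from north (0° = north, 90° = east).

The pressure-gradient force points toward the southwest (bearing 225°).
Geostrophic balance: in the Southern Hemisphere the Coriolis force deflects motion to the left, so the geostrophic wind blows 90° to the left of the pressure-gradient force (low pressure on the right).
Rotating 225° by 90° counterclockwise gives 135° — the wind blows toward the southeast.

135°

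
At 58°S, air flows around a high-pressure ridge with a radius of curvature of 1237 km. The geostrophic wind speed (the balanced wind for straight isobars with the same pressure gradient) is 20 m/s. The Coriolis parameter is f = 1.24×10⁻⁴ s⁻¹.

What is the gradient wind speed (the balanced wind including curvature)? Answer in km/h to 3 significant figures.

Around a high, pressure-gradient force acts outward with centrifugal, so Coriolis balances both:
fV = (1/ρ)|∂P/∂n| + V²/R  →  V² − fR·V + fR·V_g = 0
With fR = 1.24×10⁻⁴ × 1237×10³ m = 153 m/s:
V = [fR − √((fR)² − 4 fR V_g)]/2 = [153 − √(153² − 4×153×20)]/2 = 23.6 m/s
Supergeostrophic (V > V_g = 20 m/s), as expected around a high.
Converting: 23.6 m/s × 3.6 = 85.1 km/h

85.1 km/h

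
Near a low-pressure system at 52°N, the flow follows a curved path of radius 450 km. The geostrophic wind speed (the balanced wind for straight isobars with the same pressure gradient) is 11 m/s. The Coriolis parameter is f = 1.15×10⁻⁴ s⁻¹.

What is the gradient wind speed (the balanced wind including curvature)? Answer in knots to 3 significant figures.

18.1 knots

Around a low, centrifugal force acts outward with Coriolis, so pressure-gradient force balances both:
(1/ρ)|∂P/∂n| = fV + V²/R  →  V² + fR·V − fR·V_g = 0
With fR = 1.15×10⁻⁴ × 450×10³ m = 51.7 m/s:
V = [−fR + √((fR)² + 4 fR V_g)]/2 = [−51.7 + √(51.7² + 4×51.7×11)]/2 = 9.32 m/s
Subgeostrophic (V < V_g = 11 m/s), as expected around a low.
Converting: 9.32 m/s × 1.944 = 18.1 knots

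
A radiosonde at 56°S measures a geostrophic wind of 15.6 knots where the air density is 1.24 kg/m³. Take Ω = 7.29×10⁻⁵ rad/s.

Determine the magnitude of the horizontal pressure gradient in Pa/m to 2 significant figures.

1.2×10⁻³ Pa/m

Coriolis parameter at 56°S:
f = 2Ω sin φ = 2 × 7.29×10⁻⁵ × sin 56° = 1.21×10⁻⁴ s⁻¹
Wind speed in SI: 15.6 knots = 8.03 m/s
Geostrophic balance rearranged: |∂P/∂n| = f ρ V_g
|∂P/∂n| = 1.21×10⁻⁴ × 1.24 × 8.03 = 1.20×10⁻³ Pa/m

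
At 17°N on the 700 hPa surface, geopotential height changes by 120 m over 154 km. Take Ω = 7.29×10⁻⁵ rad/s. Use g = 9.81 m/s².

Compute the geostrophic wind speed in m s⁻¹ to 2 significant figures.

180 m s⁻¹

Coriolis parameter at 17°N:
f = 2Ω sin φ = 2 × 7.29×10⁻⁵ × sin 17° = 4.26×10⁻⁵ s⁻¹
Height gradient: |∂Z/∂n| = 120 m / 154000 m = 7.79×10⁻⁴
On a pressure surface, geostrophic balance gives V_g = (g/f)|∂Z/∂n|:
V_g = 9.81 × 7.79×10⁻⁴ / 4.26×10⁻⁵ = 179 m/s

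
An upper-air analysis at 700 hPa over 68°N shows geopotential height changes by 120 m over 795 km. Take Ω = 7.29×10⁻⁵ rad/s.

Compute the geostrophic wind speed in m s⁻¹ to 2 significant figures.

Coriolis parameter at 68°N:
f = 2Ω sin φ = 2 × 7.29×10⁻⁵ × sin 68° = 1.35×10⁻⁴ s⁻¹
Height gradient: |∂Z/∂n| = 120 m / 795000 m = 1.51×10⁻⁴
On a pressure surface, geostrophic balance gives V_g = (g/f)|∂Z/∂n|:
V_g = 9.81 × 1.51×10⁻⁴ / 1.35×10⁻⁴ = 11.0 m/s

11 m s⁻¹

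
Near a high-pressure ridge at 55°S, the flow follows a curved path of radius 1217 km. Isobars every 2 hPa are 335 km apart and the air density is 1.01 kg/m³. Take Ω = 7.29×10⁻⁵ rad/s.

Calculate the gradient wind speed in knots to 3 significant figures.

9.97 knots

Coriolis parameter at 55°S:
f = 2Ω sin φ = 2 × 7.29×10⁻⁵ × sin 55° = 1.19×10⁻⁴ s⁻¹
Pressure gradient: |∂P/∂n| = 200 Pa / 335000 m = 5.97×10⁻⁴ Pa/m
Geostrophic speed: V_g = |∂P/∂n|/(fρ) = 5.97×10⁻⁴/(1.19×10⁻⁴ × 1.01) = 4.95 m/s
Around a high, pressure-gradient force acts outward with centrifugal, so Coriolis balances both:
fV = (1/ρ)|∂P/∂n| + V²/R  →  V² − fR·V + fR·V_g = 0
With fR = 1.19×10⁻⁴ × 1217×10³ m = 145 m/s:
V = [fR − √((fR)² − 4 fR V_g)]/2 = [145 − √(145² − 4×145×4.95)]/2 = 5.13 m/s
Supergeostrophic (V > V_g = 4.95 m/s), as expected around a high.
Converting: 5.13 m/s × 1.944 = 9.97 knots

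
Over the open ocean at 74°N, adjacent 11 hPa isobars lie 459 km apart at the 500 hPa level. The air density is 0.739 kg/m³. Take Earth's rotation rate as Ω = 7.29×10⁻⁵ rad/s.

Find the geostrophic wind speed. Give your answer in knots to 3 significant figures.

45.0 knots

Coriolis parameter at 74°N:
f = 2Ω sin φ = 2 × 7.29×10⁻⁵ × sin 74° = 1.40×10⁻⁴ s⁻¹
Pressure gradient: |∂P/∂n| = 1100 Pa / 459000 m = 2.40×10⁻³ Pa/m
Geostrophic balance (pressure-gradient force = Coriolis force):
V_g = (1/(fρ)) |∂P/∂n| = 2.40×10⁻³ / (1.40×10⁻⁴ × 0.739) = 23.1 m/s
Converting: 23.1 m/s × 1.944 = 45.0 knots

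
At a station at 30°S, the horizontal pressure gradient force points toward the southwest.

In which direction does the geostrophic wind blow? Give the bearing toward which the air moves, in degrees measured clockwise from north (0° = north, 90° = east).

The pressure-gradient force points toward the southwest (bearing 225°).
Geostrophic balance: in the Southern Hemisphere the Coriolis force deflects motion to the left, so the geostrophic wind blows 90° to the left of the pressure-gradient force (low pressure on the right).
Rotating 225° by 90° counterclockwise gives 135° — the wind blows toward the southeast.

135°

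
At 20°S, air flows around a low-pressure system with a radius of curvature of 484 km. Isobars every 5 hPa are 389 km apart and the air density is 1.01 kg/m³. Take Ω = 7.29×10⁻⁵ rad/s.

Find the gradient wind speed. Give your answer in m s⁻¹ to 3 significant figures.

Coriolis parameter at 20°S:
f = 2Ω sin φ = 2 × 7.29×10⁻⁵ × sin 20° = 4.99×10⁻⁵ s⁻¹
Pressure gradient: |∂P/∂n| = 500 Pa / 389000 m = 1.29×10⁻³ Pa/m
Geostrophic speed: V_g = |∂P/∂n|/(fρ) = 1.29×10⁻³/(4.99×10⁻⁵ × 1.01) = 25.5 m/s
Around a low, centrifugal force acts outward with Coriolis, so pressure-gradient force balances both:
(1/ρ)|∂P/∂n| = fV + V²/R  →  V² + fR·V − fR·V_g = 0
With fR = 4.99×10⁻⁵ × 484×10³ m = 24.1 m/s:
V = [−fR + √((fR)² + 4 fR V_g)]/2 = [−24.1 + √(24.1² + 4×24.1×25.5)]/2 = 15.5 m/s
Subgeostrophic (V < V_g = 25.5 m/s), as expected around a low.

15.5 m s⁻¹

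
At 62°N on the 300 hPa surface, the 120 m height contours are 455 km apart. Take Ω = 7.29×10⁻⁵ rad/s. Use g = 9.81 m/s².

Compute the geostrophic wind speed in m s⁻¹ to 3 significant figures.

20.1 m s⁻¹

Coriolis parameter at 62°N:
f = 2Ω sin φ = 2 × 7.29×10⁻⁵ × sin 62° = 1.29×10⁻⁴ s⁻¹
Height gradient: |∂Z/∂n| = 120 m / 455000 m = 2.64×10⁻⁴
On a pressure surface, geostrophic balance gives V_g = (g/f)|∂Z/∂n|:
V_g = 9.81 × 2.64×10⁻⁴ / 1.29×10⁻⁴ = 20.1 m/s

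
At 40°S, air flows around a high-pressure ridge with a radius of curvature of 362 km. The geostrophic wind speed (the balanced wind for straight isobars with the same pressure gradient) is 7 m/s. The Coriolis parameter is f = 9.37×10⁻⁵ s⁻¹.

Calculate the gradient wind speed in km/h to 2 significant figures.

Around a high, pressure-gradient force acts outward with centrifugal, so Coriolis balances both:
fV = (1/ρ)|∂P/∂n| + V²/R  →  V² − fR·V + fR·V_g = 0
With fR = 9.37×10⁻⁵ × 362×10³ m = 33.9 m/s:
V = [fR − √((fR)² − 4 fR V_g)]/2 = [33.9 − √(33.9² − 4×33.9×7)]/2 = 9.87 m/s
Supergeostrophic (V > V_g = 7 m/s), as expected around a high.
Converting: 9.87 m/s × 3.6 = 36 km/h

36 km/h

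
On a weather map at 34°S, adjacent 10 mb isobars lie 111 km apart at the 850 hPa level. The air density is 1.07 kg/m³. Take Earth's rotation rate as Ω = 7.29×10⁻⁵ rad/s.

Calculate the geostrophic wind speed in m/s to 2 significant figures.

100 m/s

Coriolis parameter at 34°S:
f = 2Ω sin φ = 2 × 7.29×10⁻⁵ × sin 34° = 8.15×10⁻⁵ s⁻¹
Pressure gradient: |∂P/∂n| = 1000 Pa / 111000 m = 9.01×10⁻³ Pa/m
Geostrophic balance (pressure-gradient force = Coriolis force):
V_g = (1/(fρ)) |∂P/∂n| = 9.01×10⁻³ / (8.15×10⁻⁵ × 1.07) = 103 m/s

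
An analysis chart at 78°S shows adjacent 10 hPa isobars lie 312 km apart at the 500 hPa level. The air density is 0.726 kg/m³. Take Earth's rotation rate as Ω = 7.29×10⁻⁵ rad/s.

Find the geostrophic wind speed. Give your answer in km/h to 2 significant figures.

Coriolis parameter at 78°S:
f = 2Ω sin φ = 2 × 7.29×10⁻⁵ × sin 78° = 1.43×10⁻⁴ s⁻¹
Pressure gradient: |∂P/∂n| = 1000 Pa / 312000 m = 3.21×10⁻³ Pa/m
Geostrophic balance (pressure-gradient force = Coriolis force):
V_g = (1/(fρ)) |∂P/∂n| = 3.21×10⁻³ / (1.43×10⁻⁴ × 0.726) = 31.0 m/s
Converting: 31.0 m/s × 3.6 = 110 km/h

110 km/h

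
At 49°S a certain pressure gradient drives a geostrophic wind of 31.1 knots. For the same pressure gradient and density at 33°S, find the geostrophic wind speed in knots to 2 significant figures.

With the same pressure gradient and density, V_g ∝ 1/f ∝ 1/sin φ.
V₂ = V₁ · sin φ₁ / sin φ₂ = 31.1 × sin 49° / sin 33°
V₂ = 31.1 × 0.7547/0.5446 = 43 knots

43 knots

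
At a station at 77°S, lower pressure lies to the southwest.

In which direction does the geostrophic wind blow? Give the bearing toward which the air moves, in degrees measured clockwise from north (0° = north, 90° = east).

The pressure-gradient force points toward the southwest (bearing 225°).
Geostrophic balance: in the Southern Hemisphere the Coriolis force deflects motion to the left, so the geostrophic wind blows 90° to the left of the pressure-gradient force (low pressure on the right).
Rotating 225° by 90° counterclockwise gives 135° — the wind blows toward the southeast.

135°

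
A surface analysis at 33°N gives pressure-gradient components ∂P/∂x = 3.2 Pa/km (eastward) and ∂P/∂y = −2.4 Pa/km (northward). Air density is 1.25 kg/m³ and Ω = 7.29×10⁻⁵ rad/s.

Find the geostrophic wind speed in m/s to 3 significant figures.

40.3 m/s

Coriolis parameter at 33°N:
f = 2Ω sin φ = 2 × 7.29×10⁻⁵ × sin 33° = 7.94×10⁻⁵ s⁻¹
Component geostrophic relations (x east, y north):
u_g = −(1/(fρ)) ∂P/∂y,  v_g = (1/(fρ)) ∂P/∂x
u_g = −(−2.4×10⁻³)/(7.94×10⁻⁵ × 1.25) = 24.2 m/s;  v_g = (3.2×10⁻³)/(7.94×10⁻⁵ × 1.25) = 32.2 m/s
|V_g| = √(u_g² + v_g²) = 40.3 m/s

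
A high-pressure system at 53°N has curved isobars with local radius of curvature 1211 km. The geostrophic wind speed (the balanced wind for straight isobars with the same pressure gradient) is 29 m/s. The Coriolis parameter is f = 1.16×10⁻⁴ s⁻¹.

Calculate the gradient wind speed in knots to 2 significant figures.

80 knots

Around a high, pressure-gradient force acts outward with centrifugal, so Coriolis balances both:
fV = (1/ρ)|∂P/∂n| + V²/R  →  V² − fR·V + fR·V_g = 0
With fR = 1.16×10⁻⁴ × 1211×10³ m = 140 m/s:
V = [fR − √((fR)² − 4 fR V_g)]/2 = [140 − √(140² − 4×140×29)]/2 = 40.9 m/s
Supergeostrophic (V > V_g = 29 m/s), as expected around a high.
Converting: 40.9 m/s × 1.944 = 80 knots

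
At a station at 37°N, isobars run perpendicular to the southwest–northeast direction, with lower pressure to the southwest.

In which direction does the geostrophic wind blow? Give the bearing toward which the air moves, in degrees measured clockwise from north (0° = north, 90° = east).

315°

The pressure-gradient force points toward the southwest (bearing 225°).
Geostrophic balance: in the Northern Hemisphere the Coriolis force deflects motion to the right, so the geostrophic wind blows 90° to the right of the pressure-gradient force (low pressure on the left).
Rotating 225° by 90° clockwise gives 315° — the wind blows toward the northwest.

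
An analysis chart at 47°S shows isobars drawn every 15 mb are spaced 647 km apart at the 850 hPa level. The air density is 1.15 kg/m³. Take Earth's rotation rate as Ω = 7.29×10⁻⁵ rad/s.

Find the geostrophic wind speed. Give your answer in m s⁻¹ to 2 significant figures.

19 m s⁻¹

Coriolis parameter at 47°S:
f = 2Ω sin φ = 2 × 7.29×10⁻⁵ × sin 47° = 1.07×10⁻⁴ s⁻¹
Pressure gradient: |∂P/∂n| = 1500 Pa / 647000 m = 2.32×10⁻³ Pa/m
Geostrophic balance (pressure-gradient force = Coriolis force):
V_g = (1/(fρ)) |∂P/∂n| = 2.32×10⁻³ / (1.07×10⁻⁴ × 1.15) = 18.9 m/s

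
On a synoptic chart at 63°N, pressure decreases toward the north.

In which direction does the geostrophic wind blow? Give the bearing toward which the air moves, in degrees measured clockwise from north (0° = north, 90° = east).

The pressure-gradient force points toward the north (bearing 000°).
Geostrophic balance: in the Northern Hemisphere the Coriolis force deflects motion to the right, so the geostrophic wind blows 90° to the right of the pressure-gradient force (low pressure on the left).
Rotating 000° by 90° clockwise gives 090° — the wind blows toward the east.

090°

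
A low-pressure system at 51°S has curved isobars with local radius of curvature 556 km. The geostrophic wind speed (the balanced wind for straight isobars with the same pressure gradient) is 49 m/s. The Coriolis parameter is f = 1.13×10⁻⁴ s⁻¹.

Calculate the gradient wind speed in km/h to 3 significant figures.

116 km/h

Around a low, centrifugal force acts outward with Coriolis, so pressure-gradient force balances both:
(1/ρ)|∂P/∂n| = fV + V²/R  →  V² + fR·V − fR·V_g = 0
With fR = 1.13×10⁻⁴ × 556×10³ m = 62.8 m/s:
V = [−fR + √((fR)² + 4 fR V_g)]/2 = [−62.8 + √(62.8² + 4×62.8×49)]/2 = 32.3 m/s
Subgeostrophic (V < V_g = 49 m/s), as expected around a low.
Converting: 32.3 m/s × 3.6 = 116 km/h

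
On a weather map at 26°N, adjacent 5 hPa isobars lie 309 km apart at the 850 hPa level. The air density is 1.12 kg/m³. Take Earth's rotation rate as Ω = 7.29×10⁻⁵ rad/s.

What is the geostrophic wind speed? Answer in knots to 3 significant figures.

43.9 knots

Coriolis parameter at 26°N:
f = 2Ω sin φ = 2 × 7.29×10⁻⁵ × sin 26° = 6.39×10⁻⁵ s⁻¹
Pressure gradient: |∂P/∂n| = 500 Pa / 309000 m = 1.62×10⁻³ Pa/m
Geostrophic balance (pressure-gradient force = Coriolis force):
V_g = (1/(fρ)) |∂P/∂n| = 1.62×10⁻³ / (6.39×10⁻⁵ × 1.12) = 22.6 m/s
Converting: 22.6 m/s × 1.944 = 43.9 knots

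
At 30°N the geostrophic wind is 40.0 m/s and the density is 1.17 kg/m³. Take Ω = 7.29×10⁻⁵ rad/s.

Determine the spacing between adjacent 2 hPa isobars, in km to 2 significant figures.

59 km

Coriolis parameter at 30°N:
f = 2Ω sin φ = 2 × 7.29×10⁻⁵ × sin 30° = 7.29×10⁻⁵ s⁻¹
Geostrophic balance rearranged: |∂P/∂n| = f ρ V_g
|∂P/∂n| = 7.29×10⁻⁵ × 1.17 × 40.0 = 3.41×10⁻³ Pa/m
Isobar spacing: Δn = ΔP/|∂P/∂n| = 200 Pa / 3.41×10⁻³ Pa/m = 58621 m ≈ 59 km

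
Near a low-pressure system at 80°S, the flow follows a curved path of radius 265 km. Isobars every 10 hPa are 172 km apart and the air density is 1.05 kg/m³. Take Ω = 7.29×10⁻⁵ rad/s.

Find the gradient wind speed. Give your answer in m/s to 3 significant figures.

Coriolis parameter at 80°S:
f = 2Ω sin φ = 2 × 7.29×10⁻⁵ × sin 80° = 1.44×10⁻⁴ s⁻¹
Pressure gradient: |∂P/∂n| = 1000 Pa / 172000 m = 5.81×10⁻³ Pa/m
Geostrophic speed: V_g = |∂P/∂n|/(fρ) = 5.81×10⁻³/(1.44×10⁻⁴ × 1.05) = 38.6 m/s
Around a low, centrifugal force acts outward with Coriolis, so pressure-gradient force balances both:
(1/ρ)|∂P/∂n| = fV + V²/R  →  V² + fR·V − fR·V_g = 0
With fR = 1.44×10⁻⁴ × 265×10³ m = 38.1 m/s:
V = [−fR + √((fR)² + 4 fR V_g)]/2 = [−38.1 + √(38.1² + 4×38.1×38.6)]/2 = 23.7 m/s
Subgeostrophic (V < V_g = 38.6 m/s), as expected around a low.

23.7 m/s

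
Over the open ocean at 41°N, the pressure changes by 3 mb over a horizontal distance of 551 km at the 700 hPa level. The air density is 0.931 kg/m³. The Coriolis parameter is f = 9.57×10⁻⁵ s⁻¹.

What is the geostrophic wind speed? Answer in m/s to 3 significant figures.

Pressure gradient: |∂P/∂n| = 300 Pa / 551000 m = 5.44×10⁻⁴ Pa/m
Geostrophic balance (pressure-gradient force = Coriolis force):
V_g = (1/(fρ)) |∂P/∂n| = 5.44×10⁻⁴ / (9.57×10⁻⁵ × 0.931) = 6.11 m/s

6.11 m/s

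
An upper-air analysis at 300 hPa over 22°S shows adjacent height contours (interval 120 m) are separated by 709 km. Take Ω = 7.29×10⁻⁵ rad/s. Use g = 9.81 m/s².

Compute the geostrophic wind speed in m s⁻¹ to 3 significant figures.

Coriolis parameter at 22°S:
f = 2Ω sin φ = 2 × 7.29×10⁻⁵ × sin 22° = 5.46×10⁻⁵ s⁻¹
Height gradient: |∂Z/∂n| = 120 m / 709000 m = 1.69×10⁻⁴
On a pressure surface, geostrophic balance gives V_g = (g/f)|∂Z/∂n|:
V_g = 9.81 × 1.69×10⁻⁴ / 5.46×10⁻⁵ = 30.4 m/s

30.4 m s⁻¹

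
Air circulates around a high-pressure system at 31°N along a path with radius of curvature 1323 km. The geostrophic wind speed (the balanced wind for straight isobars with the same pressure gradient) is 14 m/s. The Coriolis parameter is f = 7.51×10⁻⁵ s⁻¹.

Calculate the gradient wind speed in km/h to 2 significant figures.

61 km/h

Around a high, pressure-gradient force acts outward with centrifugal, so Coriolis balances both:
fV = (1/ρ)|∂P/∂n| + V²/R  →  V² − fR·V + fR·V_g = 0
With fR = 7.51×10⁻⁵ × 1323×10³ m = 99.4 m/s:
V = [fR − √((fR)² − 4 fR V_g)]/2 = [99.4 − √(99.4² − 4×99.4×14)]/2 = 16.9 m/s
Supergeostrophic (V > V_g = 14 m/s), as expected around a high.
Converting: 16.9 m/s × 3.6 = 61 km/h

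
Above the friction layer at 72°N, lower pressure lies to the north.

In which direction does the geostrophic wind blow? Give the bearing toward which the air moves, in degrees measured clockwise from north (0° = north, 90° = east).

090°

The pressure-gradient force points toward the north (bearing 000°).
Geostrophic balance: in the Northern Hemisphere the Coriolis force deflects motion to the right, so the geostrophic wind blows 90° to the right of the pressure-gradient force (low pressure on the left).
Rotating 000° by 90° clockwise gives 090° — the wind blows toward the east.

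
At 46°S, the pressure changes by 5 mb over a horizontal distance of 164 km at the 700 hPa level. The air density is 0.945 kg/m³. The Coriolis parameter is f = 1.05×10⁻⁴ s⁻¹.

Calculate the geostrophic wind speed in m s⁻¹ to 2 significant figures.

31 m s⁻¹

Pressure gradient: |∂P/∂n| = 500 Pa / 164000 m = 3.05×10⁻³ Pa/m
Geostrophic balance (pressure-gradient force = Coriolis force):
V_g = (1/(fρ)) |∂P/∂n| = 3.05×10⁻³ / (1.05×10⁻⁴ × 0.945) = 30.7 m/s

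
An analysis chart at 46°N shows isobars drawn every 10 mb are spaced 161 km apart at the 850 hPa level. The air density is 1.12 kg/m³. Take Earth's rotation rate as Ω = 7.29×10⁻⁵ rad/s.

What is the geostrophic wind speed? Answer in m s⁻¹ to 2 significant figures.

53 m s⁻¹

Coriolis parameter at 46°N:
f = 2Ω sin φ = 2 × 7.29×10⁻⁵ × sin 46° = 1.05×10⁻⁴ s⁻¹
Pressure gradient: |∂P/∂n| = 1000 Pa / 161000 m = 6.21×10⁻³ Pa/m
Geostrophic balance (pressure-gradient force = Coriolis force):
V_g = (1/(fρ)) |∂P/∂n| = 6.21×10⁻³ / (1.05×10⁻⁴ × 1.12) = 52.9 m/s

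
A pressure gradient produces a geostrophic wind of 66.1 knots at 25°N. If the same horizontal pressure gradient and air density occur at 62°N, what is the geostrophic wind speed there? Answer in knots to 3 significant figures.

31.6 knots

With the same pressure gradient and density, V_g ∝ 1/f ∝ 1/sin φ.
V₂ = V₁ · sin φ₁ / sin φ₂ = 66.1 × sin 25° / sin 62°
V₂ = 66.1 × 0.4226/0.8829 = 31.6 knots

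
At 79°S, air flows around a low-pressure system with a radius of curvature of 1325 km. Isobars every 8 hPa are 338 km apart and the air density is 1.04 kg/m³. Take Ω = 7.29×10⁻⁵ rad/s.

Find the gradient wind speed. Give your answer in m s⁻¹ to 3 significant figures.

14.8 m s⁻¹

Coriolis parameter at 79°S:
f = 2Ω sin φ = 2 × 7.29×10⁻⁵ × sin 79° = 1.43×10⁻⁴ s⁻¹
Pressure gradient: |∂P/∂n| = 800 Pa / 338000 m = 2.37×10⁻³ Pa/m
Geostrophic speed: V_g = |∂P/∂n|/(fρ) = 2.37×10⁻³/(1.43×10⁻⁴ × 1.04) = 15.9 m/s
Around a low, centrifugal force acts outward with Coriolis, so pressure-gradient force balances both:
(1/ρ)|∂P/∂n| = fV + V²/R  →  V² + fR·V − fR·V_g = 0
With fR = 1.43×10⁻⁴ × 1325×10³ m = 190 m/s:
V = [−fR + √((fR)² + 4 fR V_g)]/2 = [−190 + √(190² + 4×190×15.9)]/2 = 14.8 m/s
Subgeostrophic (V < V_g = 15.9 m/s), as expected around a low.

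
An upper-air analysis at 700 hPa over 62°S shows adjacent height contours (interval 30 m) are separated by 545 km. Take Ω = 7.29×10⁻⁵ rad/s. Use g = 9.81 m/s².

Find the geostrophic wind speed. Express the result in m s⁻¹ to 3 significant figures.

4.19 m s⁻¹

Coriolis parameter at 62°S:
f = 2Ω sin φ = 2 × 7.29×10⁻⁵ × sin 62° = 1.29×10⁻⁴ s⁻¹
Height gradient: |∂Z/∂n| = 30 m / 545000 m = 5.50×10⁻⁵
On a pressure surface, geostrophic balance gives V_g = (g/f)|∂Z/∂n|:
V_g = 9.81 × 5.50×10⁻⁵ / 1.29×10⁻⁴ = 4.19 m/s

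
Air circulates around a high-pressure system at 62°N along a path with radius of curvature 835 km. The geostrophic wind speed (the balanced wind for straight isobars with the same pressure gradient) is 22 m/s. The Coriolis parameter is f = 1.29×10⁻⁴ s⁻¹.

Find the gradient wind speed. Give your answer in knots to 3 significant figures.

59.9 knots

Around a high, pressure-gradient force acts outward with centrifugal, so Coriolis balances both:
fV = (1/ρ)|∂P/∂n| + V²/R  →  V² − fR·V + fR·V_g = 0
With fR = 1.29×10⁻⁴ × 835×10³ m = 108 m/s:
V = [fR − √((fR)² − 4 fR V_g)]/2 = [108 − √(108² − 4×108×22)]/2 = 30.8 m/s
Supergeostrophic (V > V_g = 22 m/s), as expected around a high.
Converting: 30.8 m/s × 1.944 = 59.9 knots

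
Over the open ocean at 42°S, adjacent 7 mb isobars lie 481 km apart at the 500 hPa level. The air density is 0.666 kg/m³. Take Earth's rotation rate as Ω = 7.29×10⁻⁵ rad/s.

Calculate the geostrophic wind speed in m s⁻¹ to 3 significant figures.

Coriolis parameter at 42°S:
f = 2Ω sin φ = 2 × 7.29×10⁻⁵ × sin 42° = 9.76×10⁻⁵ s⁻¹
Pressure gradient: |∂P/∂n| = 700 Pa / 481000 m = 1.46×10⁻³ Pa/m
Geostrophic balance (pressure-gradient force = Coriolis force):
V_g = (1/(fρ)) |∂P/∂n| = 1.46×10⁻³ / (9.76×10⁻⁵ × 0.666) = 22.4 m/s

22.4 m s⁻¹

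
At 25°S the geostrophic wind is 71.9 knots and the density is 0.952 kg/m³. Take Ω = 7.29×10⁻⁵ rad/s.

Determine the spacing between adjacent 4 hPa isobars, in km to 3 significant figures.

184 km

Coriolis parameter at 25°S:
f = 2Ω sin φ = 2 × 7.29×10⁻⁵ × sin 25° = 6.16×10⁻⁵ s⁻¹
Wind speed in SI: 71.9 knots = 37.0 m/s
Geostrophic balance rearranged: |∂P/∂n| = f ρ V_g
|∂P/∂n| = 6.16×10⁻⁵ × 0.952 × 37.0 = 2.17×10⁻³ Pa/m
Isobar spacing: Δn = ΔP/|∂P/∂n| = 400 Pa / 2.17×10⁻³ Pa/m = 184353 m ≈ 184 km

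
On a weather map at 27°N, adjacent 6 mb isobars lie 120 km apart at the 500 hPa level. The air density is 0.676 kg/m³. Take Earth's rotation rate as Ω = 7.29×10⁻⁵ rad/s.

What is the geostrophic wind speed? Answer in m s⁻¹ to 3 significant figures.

112 m s⁻¹

Coriolis parameter at 27°N:
f = 2Ω sin φ = 2 × 7.29×10⁻⁵ × sin 27° = 6.62×10⁻⁵ s⁻¹
Pressure gradient: |∂P/∂n| = 600 Pa / 120000 m = 5.00×10⁻³ Pa/m
Geostrophic balance (pressure-gradient force = Coriolis force):
V_g = (1/(fρ)) |∂P/∂n| = 5.00×10⁻³ / (6.62×10⁻⁵ × 0.676) = 112 m/s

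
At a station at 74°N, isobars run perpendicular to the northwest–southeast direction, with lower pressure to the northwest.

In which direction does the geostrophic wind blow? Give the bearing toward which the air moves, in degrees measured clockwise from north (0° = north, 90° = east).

045°

The pressure-gradient force points toward the northwest (bearing 315°).
Geostrophic balance: in the Northern Hemisphere the Coriolis force deflects motion to the right, so the geostrophic wind blows 90° to the right of the pressure-gradient force (low pressure on the left).
Rotating 315° by 90° clockwise gives 045° — the wind blows toward the northeast.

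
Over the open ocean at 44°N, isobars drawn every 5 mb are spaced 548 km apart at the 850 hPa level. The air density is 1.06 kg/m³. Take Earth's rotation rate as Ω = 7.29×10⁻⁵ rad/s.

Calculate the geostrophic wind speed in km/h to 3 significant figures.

Coriolis parameter at 44°N:
f = 2Ω sin φ = 2 × 7.29×10⁻⁵ × sin 44° = 1.01×10⁻⁴ s⁻¹
Pressure gradient: |∂P/∂n| = 500 Pa / 548000 m = 9.12×10⁻⁴ Pa/m
Geostrophic balance (pressure-gradient force = Coriolis force):
V_g = (1/(fρ)) |∂P/∂n| = 9.12×10⁻⁴ / (1.01×10⁻⁴ × 1.06) = 8.50 m/s
Converting: 8.50 m/s × 3.6 = 30.6 km/h

30.6 km/h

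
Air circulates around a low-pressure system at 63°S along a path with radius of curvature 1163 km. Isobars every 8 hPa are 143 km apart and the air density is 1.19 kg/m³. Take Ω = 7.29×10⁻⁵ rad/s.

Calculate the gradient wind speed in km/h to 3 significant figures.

109 km/h

Coriolis parameter at 63°S:
f = 2Ω sin φ = 2 × 7.29×10⁻⁵ × sin 63° = 1.30×10⁻⁴ s⁻¹
Pressure gradient: |∂P/∂n| = 800 Pa / 143000 m = 5.59×10⁻³ Pa/m
Geostrophic speed: V_g = |∂P/∂n|/(fρ) = 5.59×10⁻³/(1.30×10⁻⁴ × 1.19) = 36.2 m/s
Around a low, centrifugal force acts outward with Coriolis, so pressure-gradient force balances both:
(1/ρ)|∂P/∂n| = fV + V²/R  →  V² + fR·V − fR·V_g = 0
With fR = 1.30×10⁻⁴ × 1163×10³ m = 151 m/s:
V = [−fR + √((fR)² + 4 fR V_g)]/2 = [−151 + √(151² + 4×151×36.2)]/2 = 30.2 m/s
Subgeostrophic (V < V_g = 36.2 m/s), as expected around a low.
Converting: 30.2 m/s × 3.6 = 109 km/h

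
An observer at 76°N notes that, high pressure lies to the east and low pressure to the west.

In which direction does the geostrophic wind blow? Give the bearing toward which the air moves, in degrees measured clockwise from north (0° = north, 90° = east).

The pressure-gradient force points toward the west (bearing 270°).
Geostrophic balance: in the Northern Hemisphere the Coriolis force deflects motion to the right, so the geostrophic wind blows 90° to the right of the pressure-gradient force (low pressure on the left).
Rotating 270° by 90° clockwise gives 000° — the wind blows toward the north.

000°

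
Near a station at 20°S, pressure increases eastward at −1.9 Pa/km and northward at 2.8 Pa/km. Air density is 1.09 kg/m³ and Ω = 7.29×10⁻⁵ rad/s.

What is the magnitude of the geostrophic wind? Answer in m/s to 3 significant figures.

62.3 m/s

Coriolis parameter at 20°S:
f = 2Ω sin φ = 2 × 7.29×10⁻⁵ × sin 20° = 4.99×10⁻⁵ s⁻¹
In the Southern Hemisphere f is negative: f = −4.99×10⁻⁵ s⁻¹.
Component geostrophic relations (x east, y north):
u_g = −(1/(fρ)) ∂P/∂y,  v_g = (1/(fρ)) ∂P/∂x
u_g = −(2.8×10⁻³)/(−4.99×10⁻⁵ × 1.09) = 51.5 m/s;  v_g = (−1.9×10⁻³)/(−4.99×10⁻⁵ × 1.09) = 35.0 m/s
|V_g| = √(u_g² + v_g²) = 62.3 m/s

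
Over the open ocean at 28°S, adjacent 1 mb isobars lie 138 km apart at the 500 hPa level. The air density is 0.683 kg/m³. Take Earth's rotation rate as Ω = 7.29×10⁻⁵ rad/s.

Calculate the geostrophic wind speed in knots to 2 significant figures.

30 knots

Coriolis parameter at 28°S:
f = 2Ω sin φ = 2 × 7.29×10⁻⁵ × sin 28° = 6.84×10⁻⁵ s⁻¹
Pressure gradient: |∂P/∂n| = 100 Pa / 138000 m = 7.25×10⁻⁴ Pa/m
Geostrophic balance (pressure-gradient force = Coriolis force):
V_g = (1/(fρ)) |∂P/∂n| = 7.25×10⁻⁴ / (6.84×10⁻⁵ × 0.683) = 15.5 m/s
Converting: 15.5 m/s × 1.944 = 30 knots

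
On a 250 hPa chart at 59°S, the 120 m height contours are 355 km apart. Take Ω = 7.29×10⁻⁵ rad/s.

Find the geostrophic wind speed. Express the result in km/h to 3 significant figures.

95.5 km/h

Coriolis parameter at 59°S:
f = 2Ω sin φ = 2 × 7.29×10⁻⁵ × sin 59° = 1.25×10⁻⁴ s⁻¹
Height gradient: |∂Z/∂n| = 120 m / 355000 m = 3.38×10⁻⁴
On a pressure surface, geostrophic balance gives V_g = (g/f)|∂Z/∂n|:
V_g = 9.81 × 3.38×10⁻⁴ / 1.25×10⁻⁴ = 26.5 m/s
Converting: 26.5 m/s × 3.6 = 95.5 km/h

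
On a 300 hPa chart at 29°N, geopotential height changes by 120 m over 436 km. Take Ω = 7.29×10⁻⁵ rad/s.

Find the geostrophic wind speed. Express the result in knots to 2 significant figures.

74 knots

Coriolis parameter at 29°N:
f = 2Ω sin φ = 2 × 7.29×10⁻⁵ × sin 29° = 7.07×10⁻⁵ s⁻¹
Height gradient: |∂Z/∂n| = 120 m / 436000 m = 2.75×10⁻⁴
On a pressure surface, geostrophic balance gives V_g = (g/f)|∂Z/∂n|:
V_g = 9.81 × 2.75×10⁻⁴ / 7.07×10⁻⁵ = 38.2 m/s
Converting: 38.2 m/s × 1.944 = 74 knots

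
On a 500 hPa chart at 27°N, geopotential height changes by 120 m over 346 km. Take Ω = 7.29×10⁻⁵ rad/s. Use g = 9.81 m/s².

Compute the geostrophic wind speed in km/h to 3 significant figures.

185 km/h

Coriolis parameter at 27°N:
f = 2Ω sin φ = 2 × 7.29×10⁻⁵ × sin 27° = 6.62×10⁻⁵ s⁻¹
Height gradient: |∂Z/∂n| = 120 m / 346000 m = 3.47×10⁻⁴
On a pressure surface, geostrophic balance gives V_g = (g/f)|∂Z/∂n|:
V_g = 9.81 × 3.47×10⁻⁴ / 6.62×10⁻⁵ = 51.4 m/s
Converting: 51.4 m/s × 3.6 = 185 km/h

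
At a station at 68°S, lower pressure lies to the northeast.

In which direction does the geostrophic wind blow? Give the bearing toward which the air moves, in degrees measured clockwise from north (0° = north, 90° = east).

315°

The pressure-gradient force points toward the northeast (bearing 045°).
Geostrophic balance: in the Southern Hemisphere the Coriolis force deflects motion to the left, so the geostrophic wind blows 90° to the left of the pressure-gradient force (low pressure on the right).
Rotating 045° by 90° counterclockwise gives 315° — the wind blows toward the northwest.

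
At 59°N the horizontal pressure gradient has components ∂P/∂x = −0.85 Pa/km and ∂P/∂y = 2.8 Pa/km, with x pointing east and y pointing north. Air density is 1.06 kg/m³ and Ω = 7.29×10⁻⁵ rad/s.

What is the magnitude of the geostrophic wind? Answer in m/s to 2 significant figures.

Coriolis parameter at 59°N:
f = 2Ω sin φ = 2 × 7.29×10⁻⁵ × sin 59° = 1.25×10⁻⁴ s⁻¹
Component geostrophic relations (x east, y north):
u_g = −(1/(fρ)) ∂P/∂y,  v_g = (1/(fρ)) ∂P/∂x
u_g = −(2.8×10⁻³)/(1.25×10⁻⁴ × 1.06) = −21.1 m/s;  v_g = (−0.85×10⁻³)/(1.25×10⁻⁴ × 1.06) = −6.42 m/s
|V_g| = √(u_g² + v_g²) = 22.1 m/s

22 m/s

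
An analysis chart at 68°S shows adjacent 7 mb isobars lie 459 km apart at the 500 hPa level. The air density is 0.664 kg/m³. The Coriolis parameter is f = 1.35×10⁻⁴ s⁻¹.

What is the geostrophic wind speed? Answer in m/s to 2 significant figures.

17 m/s

Pressure gradient: |∂P/∂n| = 700 Pa / 459000 m = 1.53×10⁻³ Pa/m
Geostrophic balance (pressure-gradient force = Coriolis force):
V_g = (1/(fρ)) |∂P/∂n| = 1.53×10⁻³ / (1.35×10⁻⁴ × 0.664) = 17.0 m/s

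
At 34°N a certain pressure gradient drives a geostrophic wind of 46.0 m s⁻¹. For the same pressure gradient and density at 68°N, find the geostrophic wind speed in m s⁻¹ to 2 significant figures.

28 m s⁻¹

With the same pressure gradient and density, V_g ∝ 1/f ∝ 1/sin φ.
V₂ = V₁ · sin φ₁ / sin φ₂ = 46.0 × sin 34° / sin 68°
V₂ = 46.0 × 0.5592/0.9272 = 28 m s⁻¹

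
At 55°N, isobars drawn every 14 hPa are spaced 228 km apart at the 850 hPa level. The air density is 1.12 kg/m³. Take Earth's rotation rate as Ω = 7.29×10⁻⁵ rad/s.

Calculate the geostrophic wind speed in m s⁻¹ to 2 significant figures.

46 m s⁻¹

Coriolis parameter at 55°N:
f = 2Ω sin φ = 2 × 7.29×10⁻⁵ × sin 55° = 1.19×10⁻⁴ s⁻¹
Pressure gradient: |∂P/∂n| = 1400 Pa / 228000 m = 6.14×10⁻³ Pa/m
Geostrophic balance (pressure-gradient force = Coriolis force):
V_g = (1/(fρ)) |∂P/∂n| = 6.14×10⁻³ / (1.19×10⁻⁴ × 1.12) = 45.9 m/s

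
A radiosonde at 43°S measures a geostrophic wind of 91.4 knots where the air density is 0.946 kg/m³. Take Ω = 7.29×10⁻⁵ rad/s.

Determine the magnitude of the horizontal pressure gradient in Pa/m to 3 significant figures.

4.42×10⁻³ Pa/m

Coriolis parameter at 43°S:
f = 2Ω sin φ = 2 × 7.29×10⁻⁵ × sin 43° = 9.94×10⁻⁵ s⁻¹
Wind speed in SI: 91.4 knots = 47.0 m/s
Geostrophic balance rearranged: |∂P/∂n| = f ρ V_g
|∂P/∂n| = 9.94×10⁻⁵ × 0.946 × 47.0 = 4.42×10⁻³ Pa/m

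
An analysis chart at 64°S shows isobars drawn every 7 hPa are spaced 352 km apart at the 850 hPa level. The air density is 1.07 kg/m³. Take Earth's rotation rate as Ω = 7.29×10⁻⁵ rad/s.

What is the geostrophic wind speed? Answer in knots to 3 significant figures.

Coriolis parameter at 64°S:
f = 2Ω sin φ = 2 × 7.29×10⁻⁵ × sin 64° = 1.31×10⁻⁴ s⁻¹
Pressure gradient: |∂P/∂n| = 700 Pa / 352000 m = 1.99×10⁻³ Pa/m
Geostrophic balance (pressure-gradient force = Coriolis force):
V_g = (1/(fρ)) |∂P/∂n| = 1.99×10⁻³ / (1.31×10⁻⁴ × 1.07) = 14.2 m/s
Converting: 14.2 m/s × 1.944 = 27.6 knots

27.6 knots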